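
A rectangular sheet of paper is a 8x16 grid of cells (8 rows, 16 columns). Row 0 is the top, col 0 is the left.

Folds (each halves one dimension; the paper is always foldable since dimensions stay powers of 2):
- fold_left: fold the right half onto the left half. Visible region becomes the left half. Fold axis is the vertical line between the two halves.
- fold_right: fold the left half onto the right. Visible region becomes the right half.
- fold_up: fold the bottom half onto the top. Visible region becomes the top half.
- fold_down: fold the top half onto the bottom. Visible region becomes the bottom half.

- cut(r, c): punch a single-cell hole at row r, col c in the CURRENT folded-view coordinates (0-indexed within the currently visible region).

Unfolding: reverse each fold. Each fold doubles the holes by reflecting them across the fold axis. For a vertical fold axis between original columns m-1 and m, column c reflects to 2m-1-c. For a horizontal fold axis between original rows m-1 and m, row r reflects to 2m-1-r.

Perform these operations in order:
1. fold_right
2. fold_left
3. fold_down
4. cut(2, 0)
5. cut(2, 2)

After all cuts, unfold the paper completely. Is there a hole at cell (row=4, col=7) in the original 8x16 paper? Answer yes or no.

Op 1 fold_right: fold axis v@8; visible region now rows[0,8) x cols[8,16) = 8x8
Op 2 fold_left: fold axis v@12; visible region now rows[0,8) x cols[8,12) = 8x4
Op 3 fold_down: fold axis h@4; visible region now rows[4,8) x cols[8,12) = 4x4
Op 4 cut(2, 0): punch at orig (6,8); cuts so far [(6, 8)]; region rows[4,8) x cols[8,12) = 4x4
Op 5 cut(2, 2): punch at orig (6,10); cuts so far [(6, 8), (6, 10)]; region rows[4,8) x cols[8,12) = 4x4
Unfold 1 (reflect across h@4): 4 holes -> [(1, 8), (1, 10), (6, 8), (6, 10)]
Unfold 2 (reflect across v@12): 8 holes -> [(1, 8), (1, 10), (1, 13), (1, 15), (6, 8), (6, 10), (6, 13), (6, 15)]
Unfold 3 (reflect across v@8): 16 holes -> [(1, 0), (1, 2), (1, 5), (1, 7), (1, 8), (1, 10), (1, 13), (1, 15), (6, 0), (6, 2), (6, 5), (6, 7), (6, 8), (6, 10), (6, 13), (6, 15)]
Holes: [(1, 0), (1, 2), (1, 5), (1, 7), (1, 8), (1, 10), (1, 13), (1, 15), (6, 0), (6, 2), (6, 5), (6, 7), (6, 8), (6, 10), (6, 13), (6, 15)]

Answer: no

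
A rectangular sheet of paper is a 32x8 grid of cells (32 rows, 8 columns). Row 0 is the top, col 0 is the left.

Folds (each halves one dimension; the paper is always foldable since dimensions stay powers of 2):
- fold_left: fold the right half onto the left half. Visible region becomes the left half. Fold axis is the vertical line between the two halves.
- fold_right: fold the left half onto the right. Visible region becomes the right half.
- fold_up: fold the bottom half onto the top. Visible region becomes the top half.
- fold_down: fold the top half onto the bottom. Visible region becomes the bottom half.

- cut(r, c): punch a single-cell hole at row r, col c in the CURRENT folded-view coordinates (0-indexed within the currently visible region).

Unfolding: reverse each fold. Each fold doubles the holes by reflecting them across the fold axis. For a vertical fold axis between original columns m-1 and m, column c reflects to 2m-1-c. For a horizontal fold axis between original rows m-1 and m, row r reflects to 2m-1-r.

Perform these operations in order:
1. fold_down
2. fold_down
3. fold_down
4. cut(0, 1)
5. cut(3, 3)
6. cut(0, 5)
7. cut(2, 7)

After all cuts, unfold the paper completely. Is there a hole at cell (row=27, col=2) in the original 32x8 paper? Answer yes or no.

Answer: no

Derivation:
Op 1 fold_down: fold axis h@16; visible region now rows[16,32) x cols[0,8) = 16x8
Op 2 fold_down: fold axis h@24; visible region now rows[24,32) x cols[0,8) = 8x8
Op 3 fold_down: fold axis h@28; visible region now rows[28,32) x cols[0,8) = 4x8
Op 4 cut(0, 1): punch at orig (28,1); cuts so far [(28, 1)]; region rows[28,32) x cols[0,8) = 4x8
Op 5 cut(3, 3): punch at orig (31,3); cuts so far [(28, 1), (31, 3)]; region rows[28,32) x cols[0,8) = 4x8
Op 6 cut(0, 5): punch at orig (28,5); cuts so far [(28, 1), (28, 5), (31, 3)]; region rows[28,32) x cols[0,8) = 4x8
Op 7 cut(2, 7): punch at orig (30,7); cuts so far [(28, 1), (28, 5), (30, 7), (31, 3)]; region rows[28,32) x cols[0,8) = 4x8
Unfold 1 (reflect across h@28): 8 holes -> [(24, 3), (25, 7), (27, 1), (27, 5), (28, 1), (28, 5), (30, 7), (31, 3)]
Unfold 2 (reflect across h@24): 16 holes -> [(16, 3), (17, 7), (19, 1), (19, 5), (20, 1), (20, 5), (22, 7), (23, 3), (24, 3), (25, 7), (27, 1), (27, 5), (28, 1), (28, 5), (30, 7), (31, 3)]
Unfold 3 (reflect across h@16): 32 holes -> [(0, 3), (1, 7), (3, 1), (3, 5), (4, 1), (4, 5), (6, 7), (7, 3), (8, 3), (9, 7), (11, 1), (11, 5), (12, 1), (12, 5), (14, 7), (15, 3), (16, 3), (17, 7), (19, 1), (19, 5), (20, 1), (20, 5), (22, 7), (23, 3), (24, 3), (25, 7), (27, 1), (27, 5), (28, 1), (28, 5), (30, 7), (31, 3)]
Holes: [(0, 3), (1, 7), (3, 1), (3, 5), (4, 1), (4, 5), (6, 7), (7, 3), (8, 3), (9, 7), (11, 1), (11, 5), (12, 1), (12, 5), (14, 7), (15, 3), (16, 3), (17, 7), (19, 1), (19, 5), (20, 1), (20, 5), (22, 7), (23, 3), (24, 3), (25, 7), (27, 1), (27, 5), (28, 1), (28, 5), (30, 7), (31, 3)]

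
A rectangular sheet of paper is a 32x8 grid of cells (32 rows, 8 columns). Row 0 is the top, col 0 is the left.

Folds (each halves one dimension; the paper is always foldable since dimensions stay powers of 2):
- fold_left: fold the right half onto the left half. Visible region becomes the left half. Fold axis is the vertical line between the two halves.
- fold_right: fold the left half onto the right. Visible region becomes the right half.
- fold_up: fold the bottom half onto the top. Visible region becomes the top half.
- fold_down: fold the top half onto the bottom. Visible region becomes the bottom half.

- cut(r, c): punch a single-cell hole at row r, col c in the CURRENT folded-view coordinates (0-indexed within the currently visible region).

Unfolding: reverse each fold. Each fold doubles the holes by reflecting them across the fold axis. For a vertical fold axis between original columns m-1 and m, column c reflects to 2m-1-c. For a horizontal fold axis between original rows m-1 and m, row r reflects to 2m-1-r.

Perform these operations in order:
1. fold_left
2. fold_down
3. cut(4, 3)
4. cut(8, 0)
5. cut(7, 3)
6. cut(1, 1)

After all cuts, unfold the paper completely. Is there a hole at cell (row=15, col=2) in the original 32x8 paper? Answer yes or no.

Answer: no

Derivation:
Op 1 fold_left: fold axis v@4; visible region now rows[0,32) x cols[0,4) = 32x4
Op 2 fold_down: fold axis h@16; visible region now rows[16,32) x cols[0,4) = 16x4
Op 3 cut(4, 3): punch at orig (20,3); cuts so far [(20, 3)]; region rows[16,32) x cols[0,4) = 16x4
Op 4 cut(8, 0): punch at orig (24,0); cuts so far [(20, 3), (24, 0)]; region rows[16,32) x cols[0,4) = 16x4
Op 5 cut(7, 3): punch at orig (23,3); cuts so far [(20, 3), (23, 3), (24, 0)]; region rows[16,32) x cols[0,4) = 16x4
Op 6 cut(1, 1): punch at orig (17,1); cuts so far [(17, 1), (20, 3), (23, 3), (24, 0)]; region rows[16,32) x cols[0,4) = 16x4
Unfold 1 (reflect across h@16): 8 holes -> [(7, 0), (8, 3), (11, 3), (14, 1), (17, 1), (20, 3), (23, 3), (24, 0)]
Unfold 2 (reflect across v@4): 16 holes -> [(7, 0), (7, 7), (8, 3), (8, 4), (11, 3), (11, 4), (14, 1), (14, 6), (17, 1), (17, 6), (20, 3), (20, 4), (23, 3), (23, 4), (24, 0), (24, 7)]
Holes: [(7, 0), (7, 7), (8, 3), (8, 4), (11, 3), (11, 4), (14, 1), (14, 6), (17, 1), (17, 6), (20, 3), (20, 4), (23, 3), (23, 4), (24, 0), (24, 7)]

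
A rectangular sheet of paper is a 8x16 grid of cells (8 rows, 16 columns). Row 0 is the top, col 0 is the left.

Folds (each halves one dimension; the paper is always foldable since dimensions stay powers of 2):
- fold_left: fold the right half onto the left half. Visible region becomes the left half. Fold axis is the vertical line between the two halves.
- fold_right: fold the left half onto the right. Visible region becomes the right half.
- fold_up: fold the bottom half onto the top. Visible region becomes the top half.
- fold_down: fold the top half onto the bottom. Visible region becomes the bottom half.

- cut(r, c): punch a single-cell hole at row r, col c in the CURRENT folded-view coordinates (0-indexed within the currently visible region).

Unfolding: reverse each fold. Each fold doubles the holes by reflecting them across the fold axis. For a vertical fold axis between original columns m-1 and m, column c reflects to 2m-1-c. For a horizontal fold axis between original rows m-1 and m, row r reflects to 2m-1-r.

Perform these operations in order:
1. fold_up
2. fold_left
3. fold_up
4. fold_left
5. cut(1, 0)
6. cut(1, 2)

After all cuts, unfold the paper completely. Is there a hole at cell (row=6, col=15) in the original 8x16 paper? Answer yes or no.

Op 1 fold_up: fold axis h@4; visible region now rows[0,4) x cols[0,16) = 4x16
Op 2 fold_left: fold axis v@8; visible region now rows[0,4) x cols[0,8) = 4x8
Op 3 fold_up: fold axis h@2; visible region now rows[0,2) x cols[0,8) = 2x8
Op 4 fold_left: fold axis v@4; visible region now rows[0,2) x cols[0,4) = 2x4
Op 5 cut(1, 0): punch at orig (1,0); cuts so far [(1, 0)]; region rows[0,2) x cols[0,4) = 2x4
Op 6 cut(1, 2): punch at orig (1,2); cuts so far [(1, 0), (1, 2)]; region rows[0,2) x cols[0,4) = 2x4
Unfold 1 (reflect across v@4): 4 holes -> [(1, 0), (1, 2), (1, 5), (1, 7)]
Unfold 2 (reflect across h@2): 8 holes -> [(1, 0), (1, 2), (1, 5), (1, 7), (2, 0), (2, 2), (2, 5), (2, 7)]
Unfold 3 (reflect across v@8): 16 holes -> [(1, 0), (1, 2), (1, 5), (1, 7), (1, 8), (1, 10), (1, 13), (1, 15), (2, 0), (2, 2), (2, 5), (2, 7), (2, 8), (2, 10), (2, 13), (2, 15)]
Unfold 4 (reflect across h@4): 32 holes -> [(1, 0), (1, 2), (1, 5), (1, 7), (1, 8), (1, 10), (1, 13), (1, 15), (2, 0), (2, 2), (2, 5), (2, 7), (2, 8), (2, 10), (2, 13), (2, 15), (5, 0), (5, 2), (5, 5), (5, 7), (5, 8), (5, 10), (5, 13), (5, 15), (6, 0), (6, 2), (6, 5), (6, 7), (6, 8), (6, 10), (6, 13), (6, 15)]
Holes: [(1, 0), (1, 2), (1, 5), (1, 7), (1, 8), (1, 10), (1, 13), (1, 15), (2, 0), (2, 2), (2, 5), (2, 7), (2, 8), (2, 10), (2, 13), (2, 15), (5, 0), (5, 2), (5, 5), (5, 7), (5, 8), (5, 10), (5, 13), (5, 15), (6, 0), (6, 2), (6, 5), (6, 7), (6, 8), (6, 10), (6, 13), (6, 15)]

Answer: yes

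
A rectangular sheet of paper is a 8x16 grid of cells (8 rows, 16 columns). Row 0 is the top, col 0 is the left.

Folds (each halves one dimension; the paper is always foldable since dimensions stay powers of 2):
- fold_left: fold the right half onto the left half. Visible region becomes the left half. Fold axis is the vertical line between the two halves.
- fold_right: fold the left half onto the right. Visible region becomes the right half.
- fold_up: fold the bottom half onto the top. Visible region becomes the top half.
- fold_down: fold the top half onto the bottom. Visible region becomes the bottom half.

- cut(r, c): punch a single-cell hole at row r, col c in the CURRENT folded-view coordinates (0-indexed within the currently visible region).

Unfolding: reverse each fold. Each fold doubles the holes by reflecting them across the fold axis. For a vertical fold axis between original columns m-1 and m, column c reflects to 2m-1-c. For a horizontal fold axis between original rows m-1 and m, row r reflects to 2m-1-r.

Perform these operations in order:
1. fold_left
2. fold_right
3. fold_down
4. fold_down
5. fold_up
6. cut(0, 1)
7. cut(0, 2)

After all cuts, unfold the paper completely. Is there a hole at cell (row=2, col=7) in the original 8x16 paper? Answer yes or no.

Op 1 fold_left: fold axis v@8; visible region now rows[0,8) x cols[0,8) = 8x8
Op 2 fold_right: fold axis v@4; visible region now rows[0,8) x cols[4,8) = 8x4
Op 3 fold_down: fold axis h@4; visible region now rows[4,8) x cols[4,8) = 4x4
Op 4 fold_down: fold axis h@6; visible region now rows[6,8) x cols[4,8) = 2x4
Op 5 fold_up: fold axis h@7; visible region now rows[6,7) x cols[4,8) = 1x4
Op 6 cut(0, 1): punch at orig (6,5); cuts so far [(6, 5)]; region rows[6,7) x cols[4,8) = 1x4
Op 7 cut(0, 2): punch at orig (6,6); cuts so far [(6, 5), (6, 6)]; region rows[6,7) x cols[4,8) = 1x4
Unfold 1 (reflect across h@7): 4 holes -> [(6, 5), (6, 6), (7, 5), (7, 6)]
Unfold 2 (reflect across h@6): 8 holes -> [(4, 5), (4, 6), (5, 5), (5, 6), (6, 5), (6, 6), (7, 5), (7, 6)]
Unfold 3 (reflect across h@4): 16 holes -> [(0, 5), (0, 6), (1, 5), (1, 6), (2, 5), (2, 6), (3, 5), (3, 6), (4, 5), (4, 6), (5, 5), (5, 6), (6, 5), (6, 6), (7, 5), (7, 6)]
Unfold 4 (reflect across v@4): 32 holes -> [(0, 1), (0, 2), (0, 5), (0, 6), (1, 1), (1, 2), (1, 5), (1, 6), (2, 1), (2, 2), (2, 5), (2, 6), (3, 1), (3, 2), (3, 5), (3, 6), (4, 1), (4, 2), (4, 5), (4, 6), (5, 1), (5, 2), (5, 5), (5, 6), (6, 1), (6, 2), (6, 5), (6, 6), (7, 1), (7, 2), (7, 5), (7, 6)]
Unfold 5 (reflect across v@8): 64 holes -> [(0, 1), (0, 2), (0, 5), (0, 6), (0, 9), (0, 10), (0, 13), (0, 14), (1, 1), (1, 2), (1, 5), (1, 6), (1, 9), (1, 10), (1, 13), (1, 14), (2, 1), (2, 2), (2, 5), (2, 6), (2, 9), (2, 10), (2, 13), (2, 14), (3, 1), (3, 2), (3, 5), (3, 6), (3, 9), (3, 10), (3, 13), (3, 14), (4, 1), (4, 2), (4, 5), (4, 6), (4, 9), (4, 10), (4, 13), (4, 14), (5, 1), (5, 2), (5, 5), (5, 6), (5, 9), (5, 10), (5, 13), (5, 14), (6, 1), (6, 2), (6, 5), (6, 6), (6, 9), (6, 10), (6, 13), (6, 14), (7, 1), (7, 2), (7, 5), (7, 6), (7, 9), (7, 10), (7, 13), (7, 14)]
Holes: [(0, 1), (0, 2), (0, 5), (0, 6), (0, 9), (0, 10), (0, 13), (0, 14), (1, 1), (1, 2), (1, 5), (1, 6), (1, 9), (1, 10), (1, 13), (1, 14), (2, 1), (2, 2), (2, 5), (2, 6), (2, 9), (2, 10), (2, 13), (2, 14), (3, 1), (3, 2), (3, 5), (3, 6), (3, 9), (3, 10), (3, 13), (3, 14), (4, 1), (4, 2), (4, 5), (4, 6), (4, 9), (4, 10), (4, 13), (4, 14), (5, 1), (5, 2), (5, 5), (5, 6), (5, 9), (5, 10), (5, 13), (5, 14), (6, 1), (6, 2), (6, 5), (6, 6), (6, 9), (6, 10), (6, 13), (6, 14), (7, 1), (7, 2), (7, 5), (7, 6), (7, 9), (7, 10), (7, 13), (7, 14)]

Answer: no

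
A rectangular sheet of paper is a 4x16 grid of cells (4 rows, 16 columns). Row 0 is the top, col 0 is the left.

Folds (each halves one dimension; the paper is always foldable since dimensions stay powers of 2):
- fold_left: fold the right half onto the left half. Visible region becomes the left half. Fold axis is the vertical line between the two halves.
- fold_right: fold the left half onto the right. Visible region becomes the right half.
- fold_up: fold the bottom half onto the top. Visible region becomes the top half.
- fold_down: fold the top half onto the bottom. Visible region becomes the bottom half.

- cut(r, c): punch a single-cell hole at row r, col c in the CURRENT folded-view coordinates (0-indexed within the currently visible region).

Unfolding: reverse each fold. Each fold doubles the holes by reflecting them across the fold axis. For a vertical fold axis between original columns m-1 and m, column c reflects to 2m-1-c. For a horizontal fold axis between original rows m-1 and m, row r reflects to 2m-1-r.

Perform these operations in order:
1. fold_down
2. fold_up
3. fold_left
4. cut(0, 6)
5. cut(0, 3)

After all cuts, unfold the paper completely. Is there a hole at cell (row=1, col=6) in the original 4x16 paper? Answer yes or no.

Answer: yes

Derivation:
Op 1 fold_down: fold axis h@2; visible region now rows[2,4) x cols[0,16) = 2x16
Op 2 fold_up: fold axis h@3; visible region now rows[2,3) x cols[0,16) = 1x16
Op 3 fold_left: fold axis v@8; visible region now rows[2,3) x cols[0,8) = 1x8
Op 4 cut(0, 6): punch at orig (2,6); cuts so far [(2, 6)]; region rows[2,3) x cols[0,8) = 1x8
Op 5 cut(0, 3): punch at orig (2,3); cuts so far [(2, 3), (2, 6)]; region rows[2,3) x cols[0,8) = 1x8
Unfold 1 (reflect across v@8): 4 holes -> [(2, 3), (2, 6), (2, 9), (2, 12)]
Unfold 2 (reflect across h@3): 8 holes -> [(2, 3), (2, 6), (2, 9), (2, 12), (3, 3), (3, 6), (3, 9), (3, 12)]
Unfold 3 (reflect across h@2): 16 holes -> [(0, 3), (0, 6), (0, 9), (0, 12), (1, 3), (1, 6), (1, 9), (1, 12), (2, 3), (2, 6), (2, 9), (2, 12), (3, 3), (3, 6), (3, 9), (3, 12)]
Holes: [(0, 3), (0, 6), (0, 9), (0, 12), (1, 3), (1, 6), (1, 9), (1, 12), (2, 3), (2, 6), (2, 9), (2, 12), (3, 3), (3, 6), (3, 9), (3, 12)]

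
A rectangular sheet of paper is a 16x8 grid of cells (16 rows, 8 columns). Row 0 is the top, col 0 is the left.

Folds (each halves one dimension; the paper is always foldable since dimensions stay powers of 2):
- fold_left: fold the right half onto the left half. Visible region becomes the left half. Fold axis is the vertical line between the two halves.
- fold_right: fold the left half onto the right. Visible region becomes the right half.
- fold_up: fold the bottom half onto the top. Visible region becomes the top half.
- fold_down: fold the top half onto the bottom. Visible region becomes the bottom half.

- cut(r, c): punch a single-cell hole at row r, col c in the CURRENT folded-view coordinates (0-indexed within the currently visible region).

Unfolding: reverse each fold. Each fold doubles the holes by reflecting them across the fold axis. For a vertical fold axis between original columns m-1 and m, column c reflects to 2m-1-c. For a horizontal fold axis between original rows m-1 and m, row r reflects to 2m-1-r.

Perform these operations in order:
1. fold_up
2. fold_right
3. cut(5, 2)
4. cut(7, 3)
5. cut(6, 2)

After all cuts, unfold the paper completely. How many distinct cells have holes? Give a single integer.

Answer: 12

Derivation:
Op 1 fold_up: fold axis h@8; visible region now rows[0,8) x cols[0,8) = 8x8
Op 2 fold_right: fold axis v@4; visible region now rows[0,8) x cols[4,8) = 8x4
Op 3 cut(5, 2): punch at orig (5,6); cuts so far [(5, 6)]; region rows[0,8) x cols[4,8) = 8x4
Op 4 cut(7, 3): punch at orig (7,7); cuts so far [(5, 6), (7, 7)]; region rows[0,8) x cols[4,8) = 8x4
Op 5 cut(6, 2): punch at orig (6,6); cuts so far [(5, 6), (6, 6), (7, 7)]; region rows[0,8) x cols[4,8) = 8x4
Unfold 1 (reflect across v@4): 6 holes -> [(5, 1), (5, 6), (6, 1), (6, 6), (7, 0), (7, 7)]
Unfold 2 (reflect across h@8): 12 holes -> [(5, 1), (5, 6), (6, 1), (6, 6), (7, 0), (7, 7), (8, 0), (8, 7), (9, 1), (9, 6), (10, 1), (10, 6)]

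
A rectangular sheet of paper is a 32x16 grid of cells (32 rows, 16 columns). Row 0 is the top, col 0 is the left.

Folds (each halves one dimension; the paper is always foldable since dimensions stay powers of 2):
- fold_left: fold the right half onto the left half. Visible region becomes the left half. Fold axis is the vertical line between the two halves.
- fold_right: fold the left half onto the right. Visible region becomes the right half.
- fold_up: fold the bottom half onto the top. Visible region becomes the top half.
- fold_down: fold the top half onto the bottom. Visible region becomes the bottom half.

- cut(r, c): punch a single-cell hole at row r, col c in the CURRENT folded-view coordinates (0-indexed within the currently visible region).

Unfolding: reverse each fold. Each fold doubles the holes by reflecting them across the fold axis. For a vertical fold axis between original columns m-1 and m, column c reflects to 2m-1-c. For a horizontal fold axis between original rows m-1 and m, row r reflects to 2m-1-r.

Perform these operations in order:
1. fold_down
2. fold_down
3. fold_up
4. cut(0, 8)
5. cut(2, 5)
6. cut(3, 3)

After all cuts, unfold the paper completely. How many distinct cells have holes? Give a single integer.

Answer: 24

Derivation:
Op 1 fold_down: fold axis h@16; visible region now rows[16,32) x cols[0,16) = 16x16
Op 2 fold_down: fold axis h@24; visible region now rows[24,32) x cols[0,16) = 8x16
Op 3 fold_up: fold axis h@28; visible region now rows[24,28) x cols[0,16) = 4x16
Op 4 cut(0, 8): punch at orig (24,8); cuts so far [(24, 8)]; region rows[24,28) x cols[0,16) = 4x16
Op 5 cut(2, 5): punch at orig (26,5); cuts so far [(24, 8), (26, 5)]; region rows[24,28) x cols[0,16) = 4x16
Op 6 cut(3, 3): punch at orig (27,3); cuts so far [(24, 8), (26, 5), (27, 3)]; region rows[24,28) x cols[0,16) = 4x16
Unfold 1 (reflect across h@28): 6 holes -> [(24, 8), (26, 5), (27, 3), (28, 3), (29, 5), (31, 8)]
Unfold 2 (reflect across h@24): 12 holes -> [(16, 8), (18, 5), (19, 3), (20, 3), (21, 5), (23, 8), (24, 8), (26, 5), (27, 3), (28, 3), (29, 5), (31, 8)]
Unfold 3 (reflect across h@16): 24 holes -> [(0, 8), (2, 5), (3, 3), (4, 3), (5, 5), (7, 8), (8, 8), (10, 5), (11, 3), (12, 3), (13, 5), (15, 8), (16, 8), (18, 5), (19, 3), (20, 3), (21, 5), (23, 8), (24, 8), (26, 5), (27, 3), (28, 3), (29, 5), (31, 8)]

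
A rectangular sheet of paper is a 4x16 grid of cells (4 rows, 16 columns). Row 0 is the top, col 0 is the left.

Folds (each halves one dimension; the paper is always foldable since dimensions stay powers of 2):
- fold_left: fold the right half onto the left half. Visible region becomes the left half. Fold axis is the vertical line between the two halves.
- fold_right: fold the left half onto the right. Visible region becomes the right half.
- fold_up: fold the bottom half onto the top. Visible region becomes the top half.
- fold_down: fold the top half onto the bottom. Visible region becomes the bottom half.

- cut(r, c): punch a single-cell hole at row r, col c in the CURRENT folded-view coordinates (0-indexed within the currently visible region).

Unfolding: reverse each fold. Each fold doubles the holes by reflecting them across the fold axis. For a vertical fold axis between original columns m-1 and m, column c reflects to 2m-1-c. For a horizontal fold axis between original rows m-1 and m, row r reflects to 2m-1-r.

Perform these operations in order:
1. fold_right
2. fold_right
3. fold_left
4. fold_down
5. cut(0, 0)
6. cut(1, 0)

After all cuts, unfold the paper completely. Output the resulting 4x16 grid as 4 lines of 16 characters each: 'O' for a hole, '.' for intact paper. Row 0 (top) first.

Op 1 fold_right: fold axis v@8; visible region now rows[0,4) x cols[8,16) = 4x8
Op 2 fold_right: fold axis v@12; visible region now rows[0,4) x cols[12,16) = 4x4
Op 3 fold_left: fold axis v@14; visible region now rows[0,4) x cols[12,14) = 4x2
Op 4 fold_down: fold axis h@2; visible region now rows[2,4) x cols[12,14) = 2x2
Op 5 cut(0, 0): punch at orig (2,12); cuts so far [(2, 12)]; region rows[2,4) x cols[12,14) = 2x2
Op 6 cut(1, 0): punch at orig (3,12); cuts so far [(2, 12), (3, 12)]; region rows[2,4) x cols[12,14) = 2x2
Unfold 1 (reflect across h@2): 4 holes -> [(0, 12), (1, 12), (2, 12), (3, 12)]
Unfold 2 (reflect across v@14): 8 holes -> [(0, 12), (0, 15), (1, 12), (1, 15), (2, 12), (2, 15), (3, 12), (3, 15)]
Unfold 3 (reflect across v@12): 16 holes -> [(0, 8), (0, 11), (0, 12), (0, 15), (1, 8), (1, 11), (1, 12), (1, 15), (2, 8), (2, 11), (2, 12), (2, 15), (3, 8), (3, 11), (3, 12), (3, 15)]
Unfold 4 (reflect across v@8): 32 holes -> [(0, 0), (0, 3), (0, 4), (0, 7), (0, 8), (0, 11), (0, 12), (0, 15), (1, 0), (1, 3), (1, 4), (1, 7), (1, 8), (1, 11), (1, 12), (1, 15), (2, 0), (2, 3), (2, 4), (2, 7), (2, 8), (2, 11), (2, 12), (2, 15), (3, 0), (3, 3), (3, 4), (3, 7), (3, 8), (3, 11), (3, 12), (3, 15)]

Answer: O..OO..OO..OO..O
O..OO..OO..OO..O
O..OO..OO..OO..O
O..OO..OO..OO..O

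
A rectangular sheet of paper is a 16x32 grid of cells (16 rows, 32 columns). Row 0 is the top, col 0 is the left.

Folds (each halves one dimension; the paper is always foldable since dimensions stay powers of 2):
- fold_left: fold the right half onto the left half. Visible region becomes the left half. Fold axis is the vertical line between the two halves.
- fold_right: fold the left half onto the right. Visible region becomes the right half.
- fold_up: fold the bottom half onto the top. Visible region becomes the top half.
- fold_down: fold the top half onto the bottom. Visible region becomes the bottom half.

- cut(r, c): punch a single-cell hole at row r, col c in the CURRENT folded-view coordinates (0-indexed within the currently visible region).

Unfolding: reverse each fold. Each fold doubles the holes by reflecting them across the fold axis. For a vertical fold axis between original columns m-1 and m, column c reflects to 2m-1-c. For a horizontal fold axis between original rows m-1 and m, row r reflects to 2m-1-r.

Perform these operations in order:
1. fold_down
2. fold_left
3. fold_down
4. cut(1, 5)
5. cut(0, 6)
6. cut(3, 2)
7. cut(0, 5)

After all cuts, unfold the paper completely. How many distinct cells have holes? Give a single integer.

Op 1 fold_down: fold axis h@8; visible region now rows[8,16) x cols[0,32) = 8x32
Op 2 fold_left: fold axis v@16; visible region now rows[8,16) x cols[0,16) = 8x16
Op 3 fold_down: fold axis h@12; visible region now rows[12,16) x cols[0,16) = 4x16
Op 4 cut(1, 5): punch at orig (13,5); cuts so far [(13, 5)]; region rows[12,16) x cols[0,16) = 4x16
Op 5 cut(0, 6): punch at orig (12,6); cuts so far [(12, 6), (13, 5)]; region rows[12,16) x cols[0,16) = 4x16
Op 6 cut(3, 2): punch at orig (15,2); cuts so far [(12, 6), (13, 5), (15, 2)]; region rows[12,16) x cols[0,16) = 4x16
Op 7 cut(0, 5): punch at orig (12,5); cuts so far [(12, 5), (12, 6), (13, 5), (15, 2)]; region rows[12,16) x cols[0,16) = 4x16
Unfold 1 (reflect across h@12): 8 holes -> [(8, 2), (10, 5), (11, 5), (11, 6), (12, 5), (12, 6), (13, 5), (15, 2)]
Unfold 2 (reflect across v@16): 16 holes -> [(8, 2), (8, 29), (10, 5), (10, 26), (11, 5), (11, 6), (11, 25), (11, 26), (12, 5), (12, 6), (12, 25), (12, 26), (13, 5), (13, 26), (15, 2), (15, 29)]
Unfold 3 (reflect across h@8): 32 holes -> [(0, 2), (0, 29), (2, 5), (2, 26), (3, 5), (3, 6), (3, 25), (3, 26), (4, 5), (4, 6), (4, 25), (4, 26), (5, 5), (5, 26), (7, 2), (7, 29), (8, 2), (8, 29), (10, 5), (10, 26), (11, 5), (11, 6), (11, 25), (11, 26), (12, 5), (12, 6), (12, 25), (12, 26), (13, 5), (13, 26), (15, 2), (15, 29)]

Answer: 32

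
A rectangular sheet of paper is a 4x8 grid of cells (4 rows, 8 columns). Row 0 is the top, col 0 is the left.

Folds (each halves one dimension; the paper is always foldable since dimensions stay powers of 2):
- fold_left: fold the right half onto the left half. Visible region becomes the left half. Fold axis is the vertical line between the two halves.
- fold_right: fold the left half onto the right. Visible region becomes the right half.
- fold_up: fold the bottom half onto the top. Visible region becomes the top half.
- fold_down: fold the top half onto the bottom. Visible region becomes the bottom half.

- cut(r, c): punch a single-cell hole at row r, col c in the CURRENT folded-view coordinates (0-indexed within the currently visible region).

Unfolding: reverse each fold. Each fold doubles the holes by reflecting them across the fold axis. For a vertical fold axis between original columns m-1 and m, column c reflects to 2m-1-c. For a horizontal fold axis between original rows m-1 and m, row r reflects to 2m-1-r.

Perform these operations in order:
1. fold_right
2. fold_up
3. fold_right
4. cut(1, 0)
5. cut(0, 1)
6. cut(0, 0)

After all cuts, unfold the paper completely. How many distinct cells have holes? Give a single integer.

Op 1 fold_right: fold axis v@4; visible region now rows[0,4) x cols[4,8) = 4x4
Op 2 fold_up: fold axis h@2; visible region now rows[0,2) x cols[4,8) = 2x4
Op 3 fold_right: fold axis v@6; visible region now rows[0,2) x cols[6,8) = 2x2
Op 4 cut(1, 0): punch at orig (1,6); cuts so far [(1, 6)]; region rows[0,2) x cols[6,8) = 2x2
Op 5 cut(0, 1): punch at orig (0,7); cuts so far [(0, 7), (1, 6)]; region rows[0,2) x cols[6,8) = 2x2
Op 6 cut(0, 0): punch at orig (0,6); cuts so far [(0, 6), (0, 7), (1, 6)]; region rows[0,2) x cols[6,8) = 2x2
Unfold 1 (reflect across v@6): 6 holes -> [(0, 4), (0, 5), (0, 6), (0, 7), (1, 5), (1, 6)]
Unfold 2 (reflect across h@2): 12 holes -> [(0, 4), (0, 5), (0, 6), (0, 7), (1, 5), (1, 6), (2, 5), (2, 6), (3, 4), (3, 5), (3, 6), (3, 7)]
Unfold 3 (reflect across v@4): 24 holes -> [(0, 0), (0, 1), (0, 2), (0, 3), (0, 4), (0, 5), (0, 6), (0, 7), (1, 1), (1, 2), (1, 5), (1, 6), (2, 1), (2, 2), (2, 5), (2, 6), (3, 0), (3, 1), (3, 2), (3, 3), (3, 4), (3, 5), (3, 6), (3, 7)]

Answer: 24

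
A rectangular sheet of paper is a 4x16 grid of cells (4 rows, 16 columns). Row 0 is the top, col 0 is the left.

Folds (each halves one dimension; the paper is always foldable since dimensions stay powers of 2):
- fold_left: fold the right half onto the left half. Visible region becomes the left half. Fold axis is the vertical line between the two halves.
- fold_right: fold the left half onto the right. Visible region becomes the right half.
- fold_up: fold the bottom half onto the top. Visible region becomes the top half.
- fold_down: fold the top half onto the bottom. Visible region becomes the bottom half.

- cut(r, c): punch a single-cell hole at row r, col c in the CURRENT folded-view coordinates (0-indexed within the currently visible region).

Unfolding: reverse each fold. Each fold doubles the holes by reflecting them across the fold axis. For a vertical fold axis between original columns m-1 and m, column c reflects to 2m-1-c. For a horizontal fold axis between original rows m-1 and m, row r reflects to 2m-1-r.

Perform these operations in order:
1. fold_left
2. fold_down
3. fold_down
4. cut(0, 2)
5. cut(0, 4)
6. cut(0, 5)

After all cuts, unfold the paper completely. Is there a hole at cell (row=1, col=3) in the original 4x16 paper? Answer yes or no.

Op 1 fold_left: fold axis v@8; visible region now rows[0,4) x cols[0,8) = 4x8
Op 2 fold_down: fold axis h@2; visible region now rows[2,4) x cols[0,8) = 2x8
Op 3 fold_down: fold axis h@3; visible region now rows[3,4) x cols[0,8) = 1x8
Op 4 cut(0, 2): punch at orig (3,2); cuts so far [(3, 2)]; region rows[3,4) x cols[0,8) = 1x8
Op 5 cut(0, 4): punch at orig (3,4); cuts so far [(3, 2), (3, 4)]; region rows[3,4) x cols[0,8) = 1x8
Op 6 cut(0, 5): punch at orig (3,5); cuts so far [(3, 2), (3, 4), (3, 5)]; region rows[3,4) x cols[0,8) = 1x8
Unfold 1 (reflect across h@3): 6 holes -> [(2, 2), (2, 4), (2, 5), (3, 2), (3, 4), (3, 5)]
Unfold 2 (reflect across h@2): 12 holes -> [(0, 2), (0, 4), (0, 5), (1, 2), (1, 4), (1, 5), (2, 2), (2, 4), (2, 5), (3, 2), (3, 4), (3, 5)]
Unfold 3 (reflect across v@8): 24 holes -> [(0, 2), (0, 4), (0, 5), (0, 10), (0, 11), (0, 13), (1, 2), (1, 4), (1, 5), (1, 10), (1, 11), (1, 13), (2, 2), (2, 4), (2, 5), (2, 10), (2, 11), (2, 13), (3, 2), (3, 4), (3, 5), (3, 10), (3, 11), (3, 13)]
Holes: [(0, 2), (0, 4), (0, 5), (0, 10), (0, 11), (0, 13), (1, 2), (1, 4), (1, 5), (1, 10), (1, 11), (1, 13), (2, 2), (2, 4), (2, 5), (2, 10), (2, 11), (2, 13), (3, 2), (3, 4), (3, 5), (3, 10), (3, 11), (3, 13)]

Answer: no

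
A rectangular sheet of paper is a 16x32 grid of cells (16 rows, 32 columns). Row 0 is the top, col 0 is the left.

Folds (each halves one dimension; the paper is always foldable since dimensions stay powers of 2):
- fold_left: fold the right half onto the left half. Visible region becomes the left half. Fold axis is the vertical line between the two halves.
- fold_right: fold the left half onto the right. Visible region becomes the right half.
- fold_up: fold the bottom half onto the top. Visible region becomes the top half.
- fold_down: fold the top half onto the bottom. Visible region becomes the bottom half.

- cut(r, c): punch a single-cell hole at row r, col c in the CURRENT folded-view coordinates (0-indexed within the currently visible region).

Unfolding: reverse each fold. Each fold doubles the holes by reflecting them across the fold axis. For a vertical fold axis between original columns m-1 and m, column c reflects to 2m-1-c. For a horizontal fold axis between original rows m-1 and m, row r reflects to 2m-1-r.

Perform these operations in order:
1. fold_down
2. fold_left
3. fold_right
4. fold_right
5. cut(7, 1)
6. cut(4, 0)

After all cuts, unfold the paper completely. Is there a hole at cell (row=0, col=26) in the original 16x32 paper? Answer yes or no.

Answer: yes

Derivation:
Op 1 fold_down: fold axis h@8; visible region now rows[8,16) x cols[0,32) = 8x32
Op 2 fold_left: fold axis v@16; visible region now rows[8,16) x cols[0,16) = 8x16
Op 3 fold_right: fold axis v@8; visible region now rows[8,16) x cols[8,16) = 8x8
Op 4 fold_right: fold axis v@12; visible region now rows[8,16) x cols[12,16) = 8x4
Op 5 cut(7, 1): punch at orig (15,13); cuts so far [(15, 13)]; region rows[8,16) x cols[12,16) = 8x4
Op 6 cut(4, 0): punch at orig (12,12); cuts so far [(12, 12), (15, 13)]; region rows[8,16) x cols[12,16) = 8x4
Unfold 1 (reflect across v@12): 4 holes -> [(12, 11), (12, 12), (15, 10), (15, 13)]
Unfold 2 (reflect across v@8): 8 holes -> [(12, 3), (12, 4), (12, 11), (12, 12), (15, 2), (15, 5), (15, 10), (15, 13)]
Unfold 3 (reflect across v@16): 16 holes -> [(12, 3), (12, 4), (12, 11), (12, 12), (12, 19), (12, 20), (12, 27), (12, 28), (15, 2), (15, 5), (15, 10), (15, 13), (15, 18), (15, 21), (15, 26), (15, 29)]
Unfold 4 (reflect across h@8): 32 holes -> [(0, 2), (0, 5), (0, 10), (0, 13), (0, 18), (0, 21), (0, 26), (0, 29), (3, 3), (3, 4), (3, 11), (3, 12), (3, 19), (3, 20), (3, 27), (3, 28), (12, 3), (12, 4), (12, 11), (12, 12), (12, 19), (12, 20), (12, 27), (12, 28), (15, 2), (15, 5), (15, 10), (15, 13), (15, 18), (15, 21), (15, 26), (15, 29)]
Holes: [(0, 2), (0, 5), (0, 10), (0, 13), (0, 18), (0, 21), (0, 26), (0, 29), (3, 3), (3, 4), (3, 11), (3, 12), (3, 19), (3, 20), (3, 27), (3, 28), (12, 3), (12, 4), (12, 11), (12, 12), (12, 19), (12, 20), (12, 27), (12, 28), (15, 2), (15, 5), (15, 10), (15, 13), (15, 18), (15, 21), (15, 26), (15, 29)]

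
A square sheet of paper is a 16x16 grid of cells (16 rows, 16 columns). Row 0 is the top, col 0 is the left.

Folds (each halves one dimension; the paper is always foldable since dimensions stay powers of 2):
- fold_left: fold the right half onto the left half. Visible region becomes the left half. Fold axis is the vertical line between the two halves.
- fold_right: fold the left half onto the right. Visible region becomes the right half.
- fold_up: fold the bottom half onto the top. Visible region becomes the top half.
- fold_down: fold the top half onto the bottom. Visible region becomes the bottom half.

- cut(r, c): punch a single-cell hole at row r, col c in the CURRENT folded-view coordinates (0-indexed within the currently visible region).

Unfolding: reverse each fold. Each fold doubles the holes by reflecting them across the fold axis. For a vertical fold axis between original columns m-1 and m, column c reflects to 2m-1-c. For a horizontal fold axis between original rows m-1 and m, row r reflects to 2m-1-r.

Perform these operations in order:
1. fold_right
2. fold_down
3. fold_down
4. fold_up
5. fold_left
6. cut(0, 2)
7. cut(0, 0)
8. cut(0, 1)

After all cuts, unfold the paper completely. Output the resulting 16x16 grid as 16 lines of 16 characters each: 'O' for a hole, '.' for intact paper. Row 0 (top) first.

Op 1 fold_right: fold axis v@8; visible region now rows[0,16) x cols[8,16) = 16x8
Op 2 fold_down: fold axis h@8; visible region now rows[8,16) x cols[8,16) = 8x8
Op 3 fold_down: fold axis h@12; visible region now rows[12,16) x cols[8,16) = 4x8
Op 4 fold_up: fold axis h@14; visible region now rows[12,14) x cols[8,16) = 2x8
Op 5 fold_left: fold axis v@12; visible region now rows[12,14) x cols[8,12) = 2x4
Op 6 cut(0, 2): punch at orig (12,10); cuts so far [(12, 10)]; region rows[12,14) x cols[8,12) = 2x4
Op 7 cut(0, 0): punch at orig (12,8); cuts so far [(12, 8), (12, 10)]; region rows[12,14) x cols[8,12) = 2x4
Op 8 cut(0, 1): punch at orig (12,9); cuts so far [(12, 8), (12, 9), (12, 10)]; region rows[12,14) x cols[8,12) = 2x4
Unfold 1 (reflect across v@12): 6 holes -> [(12, 8), (12, 9), (12, 10), (12, 13), (12, 14), (12, 15)]
Unfold 2 (reflect across h@14): 12 holes -> [(12, 8), (12, 9), (12, 10), (12, 13), (12, 14), (12, 15), (15, 8), (15, 9), (15, 10), (15, 13), (15, 14), (15, 15)]
Unfold 3 (reflect across h@12): 24 holes -> [(8, 8), (8, 9), (8, 10), (8, 13), (8, 14), (8, 15), (11, 8), (11, 9), (11, 10), (11, 13), (11, 14), (11, 15), (12, 8), (12, 9), (12, 10), (12, 13), (12, 14), (12, 15), (15, 8), (15, 9), (15, 10), (15, 13), (15, 14), (15, 15)]
Unfold 4 (reflect across h@8): 48 holes -> [(0, 8), (0, 9), (0, 10), (0, 13), (0, 14), (0, 15), (3, 8), (3, 9), (3, 10), (3, 13), (3, 14), (3, 15), (4, 8), (4, 9), (4, 10), (4, 13), (4, 14), (4, 15), (7, 8), (7, 9), (7, 10), (7, 13), (7, 14), (7, 15), (8, 8), (8, 9), (8, 10), (8, 13), (8, 14), (8, 15), (11, 8), (11, 9), (11, 10), (11, 13), (11, 14), (11, 15), (12, 8), (12, 9), (12, 10), (12, 13), (12, 14), (12, 15), (15, 8), (15, 9), (15, 10), (15, 13), (15, 14), (15, 15)]
Unfold 5 (reflect across v@8): 96 holes -> [(0, 0), (0, 1), (0, 2), (0, 5), (0, 6), (0, 7), (0, 8), (0, 9), (0, 10), (0, 13), (0, 14), (0, 15), (3, 0), (3, 1), (3, 2), (3, 5), (3, 6), (3, 7), (3, 8), (3, 9), (3, 10), (3, 13), (3, 14), (3, 15), (4, 0), (4, 1), (4, 2), (4, 5), (4, 6), (4, 7), (4, 8), (4, 9), (4, 10), (4, 13), (4, 14), (4, 15), (7, 0), (7, 1), (7, 2), (7, 5), (7, 6), (7, 7), (7, 8), (7, 9), (7, 10), (7, 13), (7, 14), (7, 15), (8, 0), (8, 1), (8, 2), (8, 5), (8, 6), (8, 7), (8, 8), (8, 9), (8, 10), (8, 13), (8, 14), (8, 15), (11, 0), (11, 1), (11, 2), (11, 5), (11, 6), (11, 7), (11, 8), (11, 9), (11, 10), (11, 13), (11, 14), (11, 15), (12, 0), (12, 1), (12, 2), (12, 5), (12, 6), (12, 7), (12, 8), (12, 9), (12, 10), (12, 13), (12, 14), (12, 15), (15, 0), (15, 1), (15, 2), (15, 5), (15, 6), (15, 7), (15, 8), (15, 9), (15, 10), (15, 13), (15, 14), (15, 15)]

Answer: OOO..OOOOOO..OOO
................
................
OOO..OOOOOO..OOO
OOO..OOOOOO..OOO
................
................
OOO..OOOOOO..OOO
OOO..OOOOOO..OOO
................
................
OOO..OOOOOO..OOO
OOO..OOOOOO..OOO
................
................
OOO..OOOOOO..OOO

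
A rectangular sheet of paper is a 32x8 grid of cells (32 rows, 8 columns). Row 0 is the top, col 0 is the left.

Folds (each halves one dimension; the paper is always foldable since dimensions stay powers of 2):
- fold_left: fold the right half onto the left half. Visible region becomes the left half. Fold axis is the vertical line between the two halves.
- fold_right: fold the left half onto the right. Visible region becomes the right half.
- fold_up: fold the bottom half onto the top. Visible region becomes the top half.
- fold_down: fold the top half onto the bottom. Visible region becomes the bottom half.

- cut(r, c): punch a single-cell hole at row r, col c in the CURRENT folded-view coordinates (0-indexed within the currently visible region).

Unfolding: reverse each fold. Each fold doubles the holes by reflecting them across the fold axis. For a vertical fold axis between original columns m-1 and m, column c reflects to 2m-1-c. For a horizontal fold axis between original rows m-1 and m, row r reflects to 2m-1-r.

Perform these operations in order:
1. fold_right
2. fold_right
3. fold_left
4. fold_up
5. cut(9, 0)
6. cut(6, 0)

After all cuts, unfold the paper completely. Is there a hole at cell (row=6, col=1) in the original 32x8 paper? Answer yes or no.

Op 1 fold_right: fold axis v@4; visible region now rows[0,32) x cols[4,8) = 32x4
Op 2 fold_right: fold axis v@6; visible region now rows[0,32) x cols[6,8) = 32x2
Op 3 fold_left: fold axis v@7; visible region now rows[0,32) x cols[6,7) = 32x1
Op 4 fold_up: fold axis h@16; visible region now rows[0,16) x cols[6,7) = 16x1
Op 5 cut(9, 0): punch at orig (9,6); cuts so far [(9, 6)]; region rows[0,16) x cols[6,7) = 16x1
Op 6 cut(6, 0): punch at orig (6,6); cuts so far [(6, 6), (9, 6)]; region rows[0,16) x cols[6,7) = 16x1
Unfold 1 (reflect across h@16): 4 holes -> [(6, 6), (9, 6), (22, 6), (25, 6)]
Unfold 2 (reflect across v@7): 8 holes -> [(6, 6), (6, 7), (9, 6), (9, 7), (22, 6), (22, 7), (25, 6), (25, 7)]
Unfold 3 (reflect across v@6): 16 holes -> [(6, 4), (6, 5), (6, 6), (6, 7), (9, 4), (9, 5), (9, 6), (9, 7), (22, 4), (22, 5), (22, 6), (22, 7), (25, 4), (25, 5), (25, 6), (25, 7)]
Unfold 4 (reflect across v@4): 32 holes -> [(6, 0), (6, 1), (6, 2), (6, 3), (6, 4), (6, 5), (6, 6), (6, 7), (9, 0), (9, 1), (9, 2), (9, 3), (9, 4), (9, 5), (9, 6), (9, 7), (22, 0), (22, 1), (22, 2), (22, 3), (22, 4), (22, 5), (22, 6), (22, 7), (25, 0), (25, 1), (25, 2), (25, 3), (25, 4), (25, 5), (25, 6), (25, 7)]
Holes: [(6, 0), (6, 1), (6, 2), (6, 3), (6, 4), (6, 5), (6, 6), (6, 7), (9, 0), (9, 1), (9, 2), (9, 3), (9, 4), (9, 5), (9, 6), (9, 7), (22, 0), (22, 1), (22, 2), (22, 3), (22, 4), (22, 5), (22, 6), (22, 7), (25, 0), (25, 1), (25, 2), (25, 3), (25, 4), (25, 5), (25, 6), (25, 7)]

Answer: yes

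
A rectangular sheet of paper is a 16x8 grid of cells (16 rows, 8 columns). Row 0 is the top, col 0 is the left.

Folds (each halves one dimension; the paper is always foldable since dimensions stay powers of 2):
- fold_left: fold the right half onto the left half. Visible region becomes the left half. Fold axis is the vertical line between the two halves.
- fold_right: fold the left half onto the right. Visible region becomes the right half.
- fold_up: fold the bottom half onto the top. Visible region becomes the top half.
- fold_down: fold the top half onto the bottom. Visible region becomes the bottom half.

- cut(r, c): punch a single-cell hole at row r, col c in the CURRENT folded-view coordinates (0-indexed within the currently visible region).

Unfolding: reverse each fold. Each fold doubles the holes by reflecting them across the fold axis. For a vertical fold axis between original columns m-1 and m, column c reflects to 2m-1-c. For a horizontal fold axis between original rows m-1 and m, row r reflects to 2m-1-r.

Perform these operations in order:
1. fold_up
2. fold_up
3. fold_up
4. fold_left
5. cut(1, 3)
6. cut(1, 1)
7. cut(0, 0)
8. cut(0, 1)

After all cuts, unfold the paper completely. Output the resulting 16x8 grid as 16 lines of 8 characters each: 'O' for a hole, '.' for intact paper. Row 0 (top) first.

Answer: OO....OO
.O.OO.O.
.O.OO.O.
OO....OO
OO....OO
.O.OO.O.
.O.OO.O.
OO....OO
OO....OO
.O.OO.O.
.O.OO.O.
OO....OO
OO....OO
.O.OO.O.
.O.OO.O.
OO....OO

Derivation:
Op 1 fold_up: fold axis h@8; visible region now rows[0,8) x cols[0,8) = 8x8
Op 2 fold_up: fold axis h@4; visible region now rows[0,4) x cols[0,8) = 4x8
Op 3 fold_up: fold axis h@2; visible region now rows[0,2) x cols[0,8) = 2x8
Op 4 fold_left: fold axis v@4; visible region now rows[0,2) x cols[0,4) = 2x4
Op 5 cut(1, 3): punch at orig (1,3); cuts so far [(1, 3)]; region rows[0,2) x cols[0,4) = 2x4
Op 6 cut(1, 1): punch at orig (1,1); cuts so far [(1, 1), (1, 3)]; region rows[0,2) x cols[0,4) = 2x4
Op 7 cut(0, 0): punch at orig (0,0); cuts so far [(0, 0), (1, 1), (1, 3)]; region rows[0,2) x cols[0,4) = 2x4
Op 8 cut(0, 1): punch at orig (0,1); cuts so far [(0, 0), (0, 1), (1, 1), (1, 3)]; region rows[0,2) x cols[0,4) = 2x4
Unfold 1 (reflect across v@4): 8 holes -> [(0, 0), (0, 1), (0, 6), (0, 7), (1, 1), (1, 3), (1, 4), (1, 6)]
Unfold 2 (reflect across h@2): 16 holes -> [(0, 0), (0, 1), (0, 6), (0, 7), (1, 1), (1, 3), (1, 4), (1, 6), (2, 1), (2, 3), (2, 4), (2, 6), (3, 0), (3, 1), (3, 6), (3, 7)]
Unfold 3 (reflect across h@4): 32 holes -> [(0, 0), (0, 1), (0, 6), (0, 7), (1, 1), (1, 3), (1, 4), (1, 6), (2, 1), (2, 3), (2, 4), (2, 6), (3, 0), (3, 1), (3, 6), (3, 7), (4, 0), (4, 1), (4, 6), (4, 7), (5, 1), (5, 3), (5, 4), (5, 6), (6, 1), (6, 3), (6, 4), (6, 6), (7, 0), (7, 1), (7, 6), (7, 7)]
Unfold 4 (reflect across h@8): 64 holes -> [(0, 0), (0, 1), (0, 6), (0, 7), (1, 1), (1, 3), (1, 4), (1, 6), (2, 1), (2, 3), (2, 4), (2, 6), (3, 0), (3, 1), (3, 6), (3, 7), (4, 0), (4, 1), (4, 6), (4, 7), (5, 1), (5, 3), (5, 4), (5, 6), (6, 1), (6, 3), (6, 4), (6, 6), (7, 0), (7, 1), (7, 6), (7, 7), (8, 0), (8, 1), (8, 6), (8, 7), (9, 1), (9, 3), (9, 4), (9, 6), (10, 1), (10, 3), (10, 4), (10, 6), (11, 0), (11, 1), (11, 6), (11, 7), (12, 0), (12, 1), (12, 6), (12, 7), (13, 1), (13, 3), (13, 4), (13, 6), (14, 1), (14, 3), (14, 4), (14, 6), (15, 0), (15, 1), (15, 6), (15, 7)]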